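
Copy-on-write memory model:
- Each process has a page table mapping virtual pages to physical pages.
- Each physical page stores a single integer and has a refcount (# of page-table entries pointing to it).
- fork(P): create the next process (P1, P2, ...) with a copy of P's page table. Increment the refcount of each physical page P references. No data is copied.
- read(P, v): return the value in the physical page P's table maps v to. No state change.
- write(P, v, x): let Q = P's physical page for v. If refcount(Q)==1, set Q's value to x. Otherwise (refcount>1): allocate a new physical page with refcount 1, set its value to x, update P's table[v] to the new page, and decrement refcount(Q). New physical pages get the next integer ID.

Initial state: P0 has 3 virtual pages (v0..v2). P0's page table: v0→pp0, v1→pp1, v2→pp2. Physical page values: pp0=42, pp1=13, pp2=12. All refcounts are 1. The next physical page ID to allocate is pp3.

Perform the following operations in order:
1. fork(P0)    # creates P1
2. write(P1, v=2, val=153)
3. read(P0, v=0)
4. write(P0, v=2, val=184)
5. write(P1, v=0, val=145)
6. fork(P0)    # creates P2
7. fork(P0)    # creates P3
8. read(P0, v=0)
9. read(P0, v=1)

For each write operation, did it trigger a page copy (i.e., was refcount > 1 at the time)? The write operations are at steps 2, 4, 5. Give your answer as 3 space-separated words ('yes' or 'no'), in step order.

Op 1: fork(P0) -> P1. 3 ppages; refcounts: pp0:2 pp1:2 pp2:2
Op 2: write(P1, v2, 153). refcount(pp2)=2>1 -> COPY to pp3. 4 ppages; refcounts: pp0:2 pp1:2 pp2:1 pp3:1
Op 3: read(P0, v0) -> 42. No state change.
Op 4: write(P0, v2, 184). refcount(pp2)=1 -> write in place. 4 ppages; refcounts: pp0:2 pp1:2 pp2:1 pp3:1
Op 5: write(P1, v0, 145). refcount(pp0)=2>1 -> COPY to pp4. 5 ppages; refcounts: pp0:1 pp1:2 pp2:1 pp3:1 pp4:1
Op 6: fork(P0) -> P2. 5 ppages; refcounts: pp0:2 pp1:3 pp2:2 pp3:1 pp4:1
Op 7: fork(P0) -> P3. 5 ppages; refcounts: pp0:3 pp1:4 pp2:3 pp3:1 pp4:1
Op 8: read(P0, v0) -> 42. No state change.
Op 9: read(P0, v1) -> 13. No state change.

yes no yes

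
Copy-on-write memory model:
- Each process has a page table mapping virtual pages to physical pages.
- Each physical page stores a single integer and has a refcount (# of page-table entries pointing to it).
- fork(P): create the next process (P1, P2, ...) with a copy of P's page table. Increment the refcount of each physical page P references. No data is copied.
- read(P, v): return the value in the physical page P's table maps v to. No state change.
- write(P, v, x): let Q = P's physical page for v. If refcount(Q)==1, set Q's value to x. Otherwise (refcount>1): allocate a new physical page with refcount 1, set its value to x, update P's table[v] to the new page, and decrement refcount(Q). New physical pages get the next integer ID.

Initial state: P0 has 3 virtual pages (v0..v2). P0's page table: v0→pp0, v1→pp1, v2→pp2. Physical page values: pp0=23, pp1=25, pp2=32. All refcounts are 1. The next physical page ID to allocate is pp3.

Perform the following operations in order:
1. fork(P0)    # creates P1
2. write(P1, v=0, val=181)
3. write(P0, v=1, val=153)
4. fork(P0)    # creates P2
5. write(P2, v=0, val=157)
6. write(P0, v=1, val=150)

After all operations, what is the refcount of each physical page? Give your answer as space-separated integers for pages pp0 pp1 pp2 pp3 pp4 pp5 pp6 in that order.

Op 1: fork(P0) -> P1. 3 ppages; refcounts: pp0:2 pp1:2 pp2:2
Op 2: write(P1, v0, 181). refcount(pp0)=2>1 -> COPY to pp3. 4 ppages; refcounts: pp0:1 pp1:2 pp2:2 pp3:1
Op 3: write(P0, v1, 153). refcount(pp1)=2>1 -> COPY to pp4. 5 ppages; refcounts: pp0:1 pp1:1 pp2:2 pp3:1 pp4:1
Op 4: fork(P0) -> P2. 5 ppages; refcounts: pp0:2 pp1:1 pp2:3 pp3:1 pp4:2
Op 5: write(P2, v0, 157). refcount(pp0)=2>1 -> COPY to pp5. 6 ppages; refcounts: pp0:1 pp1:1 pp2:3 pp3:1 pp4:2 pp5:1
Op 6: write(P0, v1, 150). refcount(pp4)=2>1 -> COPY to pp6. 7 ppages; refcounts: pp0:1 pp1:1 pp2:3 pp3:1 pp4:1 pp5:1 pp6:1

Answer: 1 1 3 1 1 1 1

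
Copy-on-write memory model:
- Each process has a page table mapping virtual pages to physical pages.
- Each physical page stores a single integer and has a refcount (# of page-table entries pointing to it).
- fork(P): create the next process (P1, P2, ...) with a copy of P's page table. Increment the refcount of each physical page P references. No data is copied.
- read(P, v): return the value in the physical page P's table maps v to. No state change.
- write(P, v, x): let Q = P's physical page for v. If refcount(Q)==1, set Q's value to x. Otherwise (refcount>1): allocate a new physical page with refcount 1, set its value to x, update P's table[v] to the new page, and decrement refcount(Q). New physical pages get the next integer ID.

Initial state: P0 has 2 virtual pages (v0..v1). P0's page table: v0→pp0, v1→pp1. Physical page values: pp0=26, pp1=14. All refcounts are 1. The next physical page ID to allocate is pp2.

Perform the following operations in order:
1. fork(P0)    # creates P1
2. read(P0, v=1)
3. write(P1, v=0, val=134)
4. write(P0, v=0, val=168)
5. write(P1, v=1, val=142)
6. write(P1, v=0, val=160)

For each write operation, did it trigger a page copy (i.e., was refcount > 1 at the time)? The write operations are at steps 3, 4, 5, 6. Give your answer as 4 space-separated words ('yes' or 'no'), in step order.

Op 1: fork(P0) -> P1. 2 ppages; refcounts: pp0:2 pp1:2
Op 2: read(P0, v1) -> 14. No state change.
Op 3: write(P1, v0, 134). refcount(pp0)=2>1 -> COPY to pp2. 3 ppages; refcounts: pp0:1 pp1:2 pp2:1
Op 4: write(P0, v0, 168). refcount(pp0)=1 -> write in place. 3 ppages; refcounts: pp0:1 pp1:2 pp2:1
Op 5: write(P1, v1, 142). refcount(pp1)=2>1 -> COPY to pp3. 4 ppages; refcounts: pp0:1 pp1:1 pp2:1 pp3:1
Op 6: write(P1, v0, 160). refcount(pp2)=1 -> write in place. 4 ppages; refcounts: pp0:1 pp1:1 pp2:1 pp3:1

yes no yes no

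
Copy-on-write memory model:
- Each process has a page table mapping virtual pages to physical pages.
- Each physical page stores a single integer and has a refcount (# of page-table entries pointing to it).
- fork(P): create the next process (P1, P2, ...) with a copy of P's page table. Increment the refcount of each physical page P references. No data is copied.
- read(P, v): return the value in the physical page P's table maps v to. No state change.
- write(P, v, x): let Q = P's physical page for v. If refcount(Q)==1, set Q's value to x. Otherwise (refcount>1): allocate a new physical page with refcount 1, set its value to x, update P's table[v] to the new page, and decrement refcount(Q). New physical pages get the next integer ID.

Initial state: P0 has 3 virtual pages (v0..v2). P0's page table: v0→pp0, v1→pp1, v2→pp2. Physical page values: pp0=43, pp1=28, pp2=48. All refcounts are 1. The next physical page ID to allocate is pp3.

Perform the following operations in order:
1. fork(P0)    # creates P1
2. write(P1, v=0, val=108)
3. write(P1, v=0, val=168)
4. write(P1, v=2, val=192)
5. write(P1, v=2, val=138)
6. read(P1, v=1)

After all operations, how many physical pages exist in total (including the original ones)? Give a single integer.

Op 1: fork(P0) -> P1. 3 ppages; refcounts: pp0:2 pp1:2 pp2:2
Op 2: write(P1, v0, 108). refcount(pp0)=2>1 -> COPY to pp3. 4 ppages; refcounts: pp0:1 pp1:2 pp2:2 pp3:1
Op 3: write(P1, v0, 168). refcount(pp3)=1 -> write in place. 4 ppages; refcounts: pp0:1 pp1:2 pp2:2 pp3:1
Op 4: write(P1, v2, 192). refcount(pp2)=2>1 -> COPY to pp4. 5 ppages; refcounts: pp0:1 pp1:2 pp2:1 pp3:1 pp4:1
Op 5: write(P1, v2, 138). refcount(pp4)=1 -> write in place. 5 ppages; refcounts: pp0:1 pp1:2 pp2:1 pp3:1 pp4:1
Op 6: read(P1, v1) -> 28. No state change.

Answer: 5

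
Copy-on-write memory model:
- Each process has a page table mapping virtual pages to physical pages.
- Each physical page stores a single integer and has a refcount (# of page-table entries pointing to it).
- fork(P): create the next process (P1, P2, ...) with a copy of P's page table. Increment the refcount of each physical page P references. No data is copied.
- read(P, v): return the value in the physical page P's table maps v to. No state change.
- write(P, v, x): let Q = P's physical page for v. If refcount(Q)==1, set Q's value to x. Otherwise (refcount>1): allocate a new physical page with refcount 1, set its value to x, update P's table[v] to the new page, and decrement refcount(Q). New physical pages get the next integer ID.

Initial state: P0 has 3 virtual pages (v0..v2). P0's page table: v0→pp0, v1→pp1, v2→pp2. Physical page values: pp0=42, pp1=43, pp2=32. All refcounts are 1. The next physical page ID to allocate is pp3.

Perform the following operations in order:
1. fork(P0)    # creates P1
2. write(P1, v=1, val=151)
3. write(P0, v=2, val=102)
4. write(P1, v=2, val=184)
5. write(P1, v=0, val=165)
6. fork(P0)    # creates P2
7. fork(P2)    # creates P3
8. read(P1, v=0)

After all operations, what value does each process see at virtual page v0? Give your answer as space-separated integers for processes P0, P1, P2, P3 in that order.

Op 1: fork(P0) -> P1. 3 ppages; refcounts: pp0:2 pp1:2 pp2:2
Op 2: write(P1, v1, 151). refcount(pp1)=2>1 -> COPY to pp3. 4 ppages; refcounts: pp0:2 pp1:1 pp2:2 pp3:1
Op 3: write(P0, v2, 102). refcount(pp2)=2>1 -> COPY to pp4. 5 ppages; refcounts: pp0:2 pp1:1 pp2:1 pp3:1 pp4:1
Op 4: write(P1, v2, 184). refcount(pp2)=1 -> write in place. 5 ppages; refcounts: pp0:2 pp1:1 pp2:1 pp3:1 pp4:1
Op 5: write(P1, v0, 165). refcount(pp0)=2>1 -> COPY to pp5. 6 ppages; refcounts: pp0:1 pp1:1 pp2:1 pp3:1 pp4:1 pp5:1
Op 6: fork(P0) -> P2. 6 ppages; refcounts: pp0:2 pp1:2 pp2:1 pp3:1 pp4:2 pp5:1
Op 7: fork(P2) -> P3. 6 ppages; refcounts: pp0:3 pp1:3 pp2:1 pp3:1 pp4:3 pp5:1
Op 8: read(P1, v0) -> 165. No state change.
P0: v0 -> pp0 = 42
P1: v0 -> pp5 = 165
P2: v0 -> pp0 = 42
P3: v0 -> pp0 = 42

Answer: 42 165 42 42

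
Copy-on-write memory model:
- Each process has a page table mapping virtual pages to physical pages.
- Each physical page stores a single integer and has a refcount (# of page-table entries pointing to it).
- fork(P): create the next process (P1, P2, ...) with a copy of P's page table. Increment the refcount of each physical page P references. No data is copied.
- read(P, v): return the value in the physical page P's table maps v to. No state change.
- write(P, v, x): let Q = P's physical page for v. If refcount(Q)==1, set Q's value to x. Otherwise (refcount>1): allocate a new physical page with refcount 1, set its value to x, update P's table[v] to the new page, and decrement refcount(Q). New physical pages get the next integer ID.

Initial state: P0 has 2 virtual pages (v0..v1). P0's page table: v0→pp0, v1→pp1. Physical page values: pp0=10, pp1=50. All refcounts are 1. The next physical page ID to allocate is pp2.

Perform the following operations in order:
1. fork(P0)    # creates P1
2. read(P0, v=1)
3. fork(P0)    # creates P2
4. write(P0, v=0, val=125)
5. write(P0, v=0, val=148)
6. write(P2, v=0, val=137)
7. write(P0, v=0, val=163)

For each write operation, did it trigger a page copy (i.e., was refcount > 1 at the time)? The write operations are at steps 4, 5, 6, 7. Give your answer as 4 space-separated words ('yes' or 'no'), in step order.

Op 1: fork(P0) -> P1. 2 ppages; refcounts: pp0:2 pp1:2
Op 2: read(P0, v1) -> 50. No state change.
Op 3: fork(P0) -> P2. 2 ppages; refcounts: pp0:3 pp1:3
Op 4: write(P0, v0, 125). refcount(pp0)=3>1 -> COPY to pp2. 3 ppages; refcounts: pp0:2 pp1:3 pp2:1
Op 5: write(P0, v0, 148). refcount(pp2)=1 -> write in place. 3 ppages; refcounts: pp0:2 pp1:3 pp2:1
Op 6: write(P2, v0, 137). refcount(pp0)=2>1 -> COPY to pp3. 4 ppages; refcounts: pp0:1 pp1:3 pp2:1 pp3:1
Op 7: write(P0, v0, 163). refcount(pp2)=1 -> write in place. 4 ppages; refcounts: pp0:1 pp1:3 pp2:1 pp3:1

yes no yes no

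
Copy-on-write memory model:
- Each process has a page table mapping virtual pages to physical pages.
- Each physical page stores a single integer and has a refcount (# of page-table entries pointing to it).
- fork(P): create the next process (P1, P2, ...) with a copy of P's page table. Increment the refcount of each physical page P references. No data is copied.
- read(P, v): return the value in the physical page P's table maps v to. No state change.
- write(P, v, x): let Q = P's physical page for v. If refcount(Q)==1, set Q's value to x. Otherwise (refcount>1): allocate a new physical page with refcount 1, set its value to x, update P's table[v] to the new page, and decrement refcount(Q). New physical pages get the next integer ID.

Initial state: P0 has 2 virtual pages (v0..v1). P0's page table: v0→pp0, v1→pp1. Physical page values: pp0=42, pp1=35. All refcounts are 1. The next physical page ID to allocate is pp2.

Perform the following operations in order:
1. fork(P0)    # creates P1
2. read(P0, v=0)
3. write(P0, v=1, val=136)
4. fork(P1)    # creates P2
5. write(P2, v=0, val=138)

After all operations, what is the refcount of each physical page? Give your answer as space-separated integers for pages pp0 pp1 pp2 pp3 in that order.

Op 1: fork(P0) -> P1. 2 ppages; refcounts: pp0:2 pp1:2
Op 2: read(P0, v0) -> 42. No state change.
Op 3: write(P0, v1, 136). refcount(pp1)=2>1 -> COPY to pp2. 3 ppages; refcounts: pp0:2 pp1:1 pp2:1
Op 4: fork(P1) -> P2. 3 ppages; refcounts: pp0:3 pp1:2 pp2:1
Op 5: write(P2, v0, 138). refcount(pp0)=3>1 -> COPY to pp3. 4 ppages; refcounts: pp0:2 pp1:2 pp2:1 pp3:1

Answer: 2 2 1 1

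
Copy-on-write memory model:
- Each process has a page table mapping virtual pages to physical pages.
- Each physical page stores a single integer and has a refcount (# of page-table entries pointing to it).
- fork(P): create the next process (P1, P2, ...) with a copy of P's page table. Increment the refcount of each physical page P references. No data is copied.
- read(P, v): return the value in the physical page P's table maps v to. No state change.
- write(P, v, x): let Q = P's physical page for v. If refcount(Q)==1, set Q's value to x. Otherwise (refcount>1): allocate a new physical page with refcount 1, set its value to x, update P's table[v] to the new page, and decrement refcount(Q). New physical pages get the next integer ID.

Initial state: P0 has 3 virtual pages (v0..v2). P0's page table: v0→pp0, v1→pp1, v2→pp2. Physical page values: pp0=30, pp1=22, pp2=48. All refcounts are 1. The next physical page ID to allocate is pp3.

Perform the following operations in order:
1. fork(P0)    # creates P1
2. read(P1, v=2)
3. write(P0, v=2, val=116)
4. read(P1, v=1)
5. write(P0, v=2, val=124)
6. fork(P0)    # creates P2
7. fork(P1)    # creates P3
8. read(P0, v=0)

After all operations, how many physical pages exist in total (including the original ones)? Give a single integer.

Answer: 4

Derivation:
Op 1: fork(P0) -> P1. 3 ppages; refcounts: pp0:2 pp1:2 pp2:2
Op 2: read(P1, v2) -> 48. No state change.
Op 3: write(P0, v2, 116). refcount(pp2)=2>1 -> COPY to pp3. 4 ppages; refcounts: pp0:2 pp1:2 pp2:1 pp3:1
Op 4: read(P1, v1) -> 22. No state change.
Op 5: write(P0, v2, 124). refcount(pp3)=1 -> write in place. 4 ppages; refcounts: pp0:2 pp1:2 pp2:1 pp3:1
Op 6: fork(P0) -> P2. 4 ppages; refcounts: pp0:3 pp1:3 pp2:1 pp3:2
Op 7: fork(P1) -> P3. 4 ppages; refcounts: pp0:4 pp1:4 pp2:2 pp3:2
Op 8: read(P0, v0) -> 30. No state change.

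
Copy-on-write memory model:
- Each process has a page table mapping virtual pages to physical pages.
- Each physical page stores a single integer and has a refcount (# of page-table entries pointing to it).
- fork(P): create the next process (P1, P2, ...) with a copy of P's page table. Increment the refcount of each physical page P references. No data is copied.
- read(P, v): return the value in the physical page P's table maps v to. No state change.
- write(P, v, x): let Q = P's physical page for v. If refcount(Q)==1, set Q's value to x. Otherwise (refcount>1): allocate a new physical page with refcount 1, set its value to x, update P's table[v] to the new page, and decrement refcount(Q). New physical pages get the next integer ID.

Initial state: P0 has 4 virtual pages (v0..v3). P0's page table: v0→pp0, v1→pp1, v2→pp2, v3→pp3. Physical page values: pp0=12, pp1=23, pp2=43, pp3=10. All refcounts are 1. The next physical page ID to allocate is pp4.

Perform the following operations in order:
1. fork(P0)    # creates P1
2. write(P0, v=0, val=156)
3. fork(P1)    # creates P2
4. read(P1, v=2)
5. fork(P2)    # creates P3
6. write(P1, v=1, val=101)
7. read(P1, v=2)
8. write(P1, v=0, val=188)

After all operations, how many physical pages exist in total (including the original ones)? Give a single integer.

Answer: 7

Derivation:
Op 1: fork(P0) -> P1. 4 ppages; refcounts: pp0:2 pp1:2 pp2:2 pp3:2
Op 2: write(P0, v0, 156). refcount(pp0)=2>1 -> COPY to pp4. 5 ppages; refcounts: pp0:1 pp1:2 pp2:2 pp3:2 pp4:1
Op 3: fork(P1) -> P2. 5 ppages; refcounts: pp0:2 pp1:3 pp2:3 pp3:3 pp4:1
Op 4: read(P1, v2) -> 43. No state change.
Op 5: fork(P2) -> P3. 5 ppages; refcounts: pp0:3 pp1:4 pp2:4 pp3:4 pp4:1
Op 6: write(P1, v1, 101). refcount(pp1)=4>1 -> COPY to pp5. 6 ppages; refcounts: pp0:3 pp1:3 pp2:4 pp3:4 pp4:1 pp5:1
Op 7: read(P1, v2) -> 43. No state change.
Op 8: write(P1, v0, 188). refcount(pp0)=3>1 -> COPY to pp6. 7 ppages; refcounts: pp0:2 pp1:3 pp2:4 pp3:4 pp4:1 pp5:1 pp6:1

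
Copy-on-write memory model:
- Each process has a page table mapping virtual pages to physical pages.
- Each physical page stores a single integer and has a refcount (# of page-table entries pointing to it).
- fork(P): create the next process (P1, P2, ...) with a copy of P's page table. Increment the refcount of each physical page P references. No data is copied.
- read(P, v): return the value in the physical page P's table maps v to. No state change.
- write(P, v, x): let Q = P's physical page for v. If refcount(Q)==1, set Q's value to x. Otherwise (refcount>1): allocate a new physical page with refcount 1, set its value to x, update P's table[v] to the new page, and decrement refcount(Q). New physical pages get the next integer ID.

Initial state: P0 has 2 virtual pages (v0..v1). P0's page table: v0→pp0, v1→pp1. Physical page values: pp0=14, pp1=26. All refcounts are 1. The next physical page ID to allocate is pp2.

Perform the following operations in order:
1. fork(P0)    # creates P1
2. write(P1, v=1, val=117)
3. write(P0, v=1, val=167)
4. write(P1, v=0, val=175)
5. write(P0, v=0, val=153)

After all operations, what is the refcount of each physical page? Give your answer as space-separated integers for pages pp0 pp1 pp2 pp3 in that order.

Op 1: fork(P0) -> P1. 2 ppages; refcounts: pp0:2 pp1:2
Op 2: write(P1, v1, 117). refcount(pp1)=2>1 -> COPY to pp2. 3 ppages; refcounts: pp0:2 pp1:1 pp2:1
Op 3: write(P0, v1, 167). refcount(pp1)=1 -> write in place. 3 ppages; refcounts: pp0:2 pp1:1 pp2:1
Op 4: write(P1, v0, 175). refcount(pp0)=2>1 -> COPY to pp3. 4 ppages; refcounts: pp0:1 pp1:1 pp2:1 pp3:1
Op 5: write(P0, v0, 153). refcount(pp0)=1 -> write in place. 4 ppages; refcounts: pp0:1 pp1:1 pp2:1 pp3:1

Answer: 1 1 1 1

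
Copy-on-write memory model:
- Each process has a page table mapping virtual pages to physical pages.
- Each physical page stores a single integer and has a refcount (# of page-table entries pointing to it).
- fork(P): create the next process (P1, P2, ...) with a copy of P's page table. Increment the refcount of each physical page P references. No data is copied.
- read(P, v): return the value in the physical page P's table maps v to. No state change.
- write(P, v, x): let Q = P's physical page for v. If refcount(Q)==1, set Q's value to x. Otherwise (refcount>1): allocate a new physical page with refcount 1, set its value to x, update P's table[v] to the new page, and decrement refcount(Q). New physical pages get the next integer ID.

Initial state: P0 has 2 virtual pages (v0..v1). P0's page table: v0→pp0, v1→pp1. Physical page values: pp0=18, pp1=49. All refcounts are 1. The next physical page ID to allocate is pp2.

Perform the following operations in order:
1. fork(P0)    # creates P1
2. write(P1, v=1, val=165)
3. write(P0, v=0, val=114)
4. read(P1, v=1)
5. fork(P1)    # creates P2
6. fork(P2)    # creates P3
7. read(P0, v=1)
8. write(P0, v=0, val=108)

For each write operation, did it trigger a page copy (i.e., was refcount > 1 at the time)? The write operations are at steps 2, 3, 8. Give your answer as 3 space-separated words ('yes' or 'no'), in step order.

Op 1: fork(P0) -> P1. 2 ppages; refcounts: pp0:2 pp1:2
Op 2: write(P1, v1, 165). refcount(pp1)=2>1 -> COPY to pp2. 3 ppages; refcounts: pp0:2 pp1:1 pp2:1
Op 3: write(P0, v0, 114). refcount(pp0)=2>1 -> COPY to pp3. 4 ppages; refcounts: pp0:1 pp1:1 pp2:1 pp3:1
Op 4: read(P1, v1) -> 165. No state change.
Op 5: fork(P1) -> P2. 4 ppages; refcounts: pp0:2 pp1:1 pp2:2 pp3:1
Op 6: fork(P2) -> P3. 4 ppages; refcounts: pp0:3 pp1:1 pp2:3 pp3:1
Op 7: read(P0, v1) -> 49. No state change.
Op 8: write(P0, v0, 108). refcount(pp3)=1 -> write in place. 4 ppages; refcounts: pp0:3 pp1:1 pp2:3 pp3:1

yes yes no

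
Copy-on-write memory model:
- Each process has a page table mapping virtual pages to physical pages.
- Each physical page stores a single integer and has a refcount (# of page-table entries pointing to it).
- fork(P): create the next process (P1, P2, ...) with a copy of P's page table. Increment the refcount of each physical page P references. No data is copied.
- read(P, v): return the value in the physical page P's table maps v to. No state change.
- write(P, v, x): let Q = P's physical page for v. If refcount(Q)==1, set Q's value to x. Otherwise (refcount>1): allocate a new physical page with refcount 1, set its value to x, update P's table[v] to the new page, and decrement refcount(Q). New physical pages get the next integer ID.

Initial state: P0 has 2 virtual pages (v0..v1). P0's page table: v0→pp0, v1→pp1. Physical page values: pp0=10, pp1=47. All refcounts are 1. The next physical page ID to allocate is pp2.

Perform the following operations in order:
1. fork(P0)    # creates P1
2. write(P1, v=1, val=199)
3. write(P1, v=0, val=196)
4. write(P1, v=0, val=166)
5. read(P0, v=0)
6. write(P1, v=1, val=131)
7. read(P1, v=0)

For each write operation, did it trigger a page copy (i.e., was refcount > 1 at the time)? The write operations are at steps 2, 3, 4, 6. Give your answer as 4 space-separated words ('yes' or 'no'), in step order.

Op 1: fork(P0) -> P1. 2 ppages; refcounts: pp0:2 pp1:2
Op 2: write(P1, v1, 199). refcount(pp1)=2>1 -> COPY to pp2. 3 ppages; refcounts: pp0:2 pp1:1 pp2:1
Op 3: write(P1, v0, 196). refcount(pp0)=2>1 -> COPY to pp3. 4 ppages; refcounts: pp0:1 pp1:1 pp2:1 pp3:1
Op 4: write(P1, v0, 166). refcount(pp3)=1 -> write in place. 4 ppages; refcounts: pp0:1 pp1:1 pp2:1 pp3:1
Op 5: read(P0, v0) -> 10. No state change.
Op 6: write(P1, v1, 131). refcount(pp2)=1 -> write in place. 4 ppages; refcounts: pp0:1 pp1:1 pp2:1 pp3:1
Op 7: read(P1, v0) -> 166. No state change.

yes yes no no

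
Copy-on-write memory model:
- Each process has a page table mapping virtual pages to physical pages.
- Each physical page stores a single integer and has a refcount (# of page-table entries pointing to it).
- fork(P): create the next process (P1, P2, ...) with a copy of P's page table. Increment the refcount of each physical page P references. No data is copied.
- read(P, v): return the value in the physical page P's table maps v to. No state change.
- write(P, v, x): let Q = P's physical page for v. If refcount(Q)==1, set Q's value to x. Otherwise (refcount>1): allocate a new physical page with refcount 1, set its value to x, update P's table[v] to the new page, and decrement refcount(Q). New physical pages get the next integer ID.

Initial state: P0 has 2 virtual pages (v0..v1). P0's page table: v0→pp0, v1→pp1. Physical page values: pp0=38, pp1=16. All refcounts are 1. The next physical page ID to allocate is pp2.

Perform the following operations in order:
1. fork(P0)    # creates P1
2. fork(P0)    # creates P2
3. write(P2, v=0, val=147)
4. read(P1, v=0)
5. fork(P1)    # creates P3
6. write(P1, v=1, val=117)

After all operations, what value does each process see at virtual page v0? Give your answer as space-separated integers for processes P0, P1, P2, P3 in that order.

Op 1: fork(P0) -> P1. 2 ppages; refcounts: pp0:2 pp1:2
Op 2: fork(P0) -> P2. 2 ppages; refcounts: pp0:3 pp1:3
Op 3: write(P2, v0, 147). refcount(pp0)=3>1 -> COPY to pp2. 3 ppages; refcounts: pp0:2 pp1:3 pp2:1
Op 4: read(P1, v0) -> 38. No state change.
Op 5: fork(P1) -> P3. 3 ppages; refcounts: pp0:3 pp1:4 pp2:1
Op 6: write(P1, v1, 117). refcount(pp1)=4>1 -> COPY to pp3. 4 ppages; refcounts: pp0:3 pp1:3 pp2:1 pp3:1
P0: v0 -> pp0 = 38
P1: v0 -> pp0 = 38
P2: v0 -> pp2 = 147
P3: v0 -> pp0 = 38

Answer: 38 38 147 38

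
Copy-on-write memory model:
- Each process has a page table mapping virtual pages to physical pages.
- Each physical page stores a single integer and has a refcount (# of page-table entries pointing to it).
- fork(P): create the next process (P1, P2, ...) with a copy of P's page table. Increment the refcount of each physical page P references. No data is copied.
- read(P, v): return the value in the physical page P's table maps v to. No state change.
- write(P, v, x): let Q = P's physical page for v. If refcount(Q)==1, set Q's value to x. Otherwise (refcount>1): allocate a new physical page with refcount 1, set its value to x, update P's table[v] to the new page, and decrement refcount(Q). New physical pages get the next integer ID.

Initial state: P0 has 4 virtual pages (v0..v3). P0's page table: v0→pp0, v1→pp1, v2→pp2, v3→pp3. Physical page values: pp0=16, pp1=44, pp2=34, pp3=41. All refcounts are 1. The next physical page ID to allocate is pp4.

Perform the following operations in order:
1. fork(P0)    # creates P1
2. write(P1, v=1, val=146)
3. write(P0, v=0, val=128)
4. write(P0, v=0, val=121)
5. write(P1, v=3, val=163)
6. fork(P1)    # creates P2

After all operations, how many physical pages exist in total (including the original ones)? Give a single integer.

Answer: 7

Derivation:
Op 1: fork(P0) -> P1. 4 ppages; refcounts: pp0:2 pp1:2 pp2:2 pp3:2
Op 2: write(P1, v1, 146). refcount(pp1)=2>1 -> COPY to pp4. 5 ppages; refcounts: pp0:2 pp1:1 pp2:2 pp3:2 pp4:1
Op 3: write(P0, v0, 128). refcount(pp0)=2>1 -> COPY to pp5. 6 ppages; refcounts: pp0:1 pp1:1 pp2:2 pp3:2 pp4:1 pp5:1
Op 4: write(P0, v0, 121). refcount(pp5)=1 -> write in place. 6 ppages; refcounts: pp0:1 pp1:1 pp2:2 pp3:2 pp4:1 pp5:1
Op 5: write(P1, v3, 163). refcount(pp3)=2>1 -> COPY to pp6. 7 ppages; refcounts: pp0:1 pp1:1 pp2:2 pp3:1 pp4:1 pp5:1 pp6:1
Op 6: fork(P1) -> P2. 7 ppages; refcounts: pp0:2 pp1:1 pp2:3 pp3:1 pp4:2 pp5:1 pp6:2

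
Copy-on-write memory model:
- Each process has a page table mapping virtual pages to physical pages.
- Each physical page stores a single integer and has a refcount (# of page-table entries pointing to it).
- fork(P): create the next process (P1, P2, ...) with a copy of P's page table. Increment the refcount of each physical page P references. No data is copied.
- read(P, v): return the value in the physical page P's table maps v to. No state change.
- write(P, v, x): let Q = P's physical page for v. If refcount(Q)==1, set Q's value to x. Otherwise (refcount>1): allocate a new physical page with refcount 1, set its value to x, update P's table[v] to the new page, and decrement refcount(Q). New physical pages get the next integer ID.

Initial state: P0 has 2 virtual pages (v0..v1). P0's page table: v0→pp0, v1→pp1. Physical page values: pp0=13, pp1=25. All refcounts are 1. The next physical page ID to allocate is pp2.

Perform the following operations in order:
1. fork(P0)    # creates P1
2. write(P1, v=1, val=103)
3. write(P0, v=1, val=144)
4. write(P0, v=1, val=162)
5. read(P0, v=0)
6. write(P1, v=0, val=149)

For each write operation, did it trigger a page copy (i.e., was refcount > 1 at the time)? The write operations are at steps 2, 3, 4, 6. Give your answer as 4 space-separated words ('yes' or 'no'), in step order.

Op 1: fork(P0) -> P1. 2 ppages; refcounts: pp0:2 pp1:2
Op 2: write(P1, v1, 103). refcount(pp1)=2>1 -> COPY to pp2. 3 ppages; refcounts: pp0:2 pp1:1 pp2:1
Op 3: write(P0, v1, 144). refcount(pp1)=1 -> write in place. 3 ppages; refcounts: pp0:2 pp1:1 pp2:1
Op 4: write(P0, v1, 162). refcount(pp1)=1 -> write in place. 3 ppages; refcounts: pp0:2 pp1:1 pp2:1
Op 5: read(P0, v0) -> 13. No state change.
Op 6: write(P1, v0, 149). refcount(pp0)=2>1 -> COPY to pp3. 4 ppages; refcounts: pp0:1 pp1:1 pp2:1 pp3:1

yes no no yes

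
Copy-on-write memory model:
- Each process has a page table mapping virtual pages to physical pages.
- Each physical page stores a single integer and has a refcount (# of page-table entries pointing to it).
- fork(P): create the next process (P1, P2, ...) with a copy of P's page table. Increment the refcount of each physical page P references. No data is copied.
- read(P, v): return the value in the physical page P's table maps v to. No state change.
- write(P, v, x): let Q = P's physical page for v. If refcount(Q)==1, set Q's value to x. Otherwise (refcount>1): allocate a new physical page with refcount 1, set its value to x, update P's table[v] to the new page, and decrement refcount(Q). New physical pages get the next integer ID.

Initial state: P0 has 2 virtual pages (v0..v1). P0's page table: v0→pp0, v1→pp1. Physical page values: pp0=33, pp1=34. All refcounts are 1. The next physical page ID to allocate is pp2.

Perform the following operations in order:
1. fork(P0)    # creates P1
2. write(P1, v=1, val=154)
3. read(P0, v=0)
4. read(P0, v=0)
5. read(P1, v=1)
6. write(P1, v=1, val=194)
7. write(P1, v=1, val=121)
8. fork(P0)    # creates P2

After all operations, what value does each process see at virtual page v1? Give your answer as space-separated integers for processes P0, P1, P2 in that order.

Op 1: fork(P0) -> P1. 2 ppages; refcounts: pp0:2 pp1:2
Op 2: write(P1, v1, 154). refcount(pp1)=2>1 -> COPY to pp2. 3 ppages; refcounts: pp0:2 pp1:1 pp2:1
Op 3: read(P0, v0) -> 33. No state change.
Op 4: read(P0, v0) -> 33. No state change.
Op 5: read(P1, v1) -> 154. No state change.
Op 6: write(P1, v1, 194). refcount(pp2)=1 -> write in place. 3 ppages; refcounts: pp0:2 pp1:1 pp2:1
Op 7: write(P1, v1, 121). refcount(pp2)=1 -> write in place. 3 ppages; refcounts: pp0:2 pp1:1 pp2:1
Op 8: fork(P0) -> P2. 3 ppages; refcounts: pp0:3 pp1:2 pp2:1
P0: v1 -> pp1 = 34
P1: v1 -> pp2 = 121
P2: v1 -> pp1 = 34

Answer: 34 121 34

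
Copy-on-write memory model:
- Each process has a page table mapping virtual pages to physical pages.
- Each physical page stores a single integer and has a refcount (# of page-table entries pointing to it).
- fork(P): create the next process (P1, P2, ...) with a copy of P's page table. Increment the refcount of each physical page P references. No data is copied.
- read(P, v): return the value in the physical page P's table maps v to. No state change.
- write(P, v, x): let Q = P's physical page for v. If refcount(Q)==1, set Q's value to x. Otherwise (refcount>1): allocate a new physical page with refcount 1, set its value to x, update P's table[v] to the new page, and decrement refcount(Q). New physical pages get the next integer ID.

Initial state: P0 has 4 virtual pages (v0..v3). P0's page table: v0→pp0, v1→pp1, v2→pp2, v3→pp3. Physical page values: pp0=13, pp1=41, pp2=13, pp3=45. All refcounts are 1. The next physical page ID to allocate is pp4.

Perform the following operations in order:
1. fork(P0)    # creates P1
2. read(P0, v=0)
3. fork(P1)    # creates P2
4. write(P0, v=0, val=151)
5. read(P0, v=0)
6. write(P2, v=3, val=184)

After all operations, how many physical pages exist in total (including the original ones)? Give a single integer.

Answer: 6

Derivation:
Op 1: fork(P0) -> P1. 4 ppages; refcounts: pp0:2 pp1:2 pp2:2 pp3:2
Op 2: read(P0, v0) -> 13. No state change.
Op 3: fork(P1) -> P2. 4 ppages; refcounts: pp0:3 pp1:3 pp2:3 pp3:3
Op 4: write(P0, v0, 151). refcount(pp0)=3>1 -> COPY to pp4. 5 ppages; refcounts: pp0:2 pp1:3 pp2:3 pp3:3 pp4:1
Op 5: read(P0, v0) -> 151. No state change.
Op 6: write(P2, v3, 184). refcount(pp3)=3>1 -> COPY to pp5. 6 ppages; refcounts: pp0:2 pp1:3 pp2:3 pp3:2 pp4:1 pp5:1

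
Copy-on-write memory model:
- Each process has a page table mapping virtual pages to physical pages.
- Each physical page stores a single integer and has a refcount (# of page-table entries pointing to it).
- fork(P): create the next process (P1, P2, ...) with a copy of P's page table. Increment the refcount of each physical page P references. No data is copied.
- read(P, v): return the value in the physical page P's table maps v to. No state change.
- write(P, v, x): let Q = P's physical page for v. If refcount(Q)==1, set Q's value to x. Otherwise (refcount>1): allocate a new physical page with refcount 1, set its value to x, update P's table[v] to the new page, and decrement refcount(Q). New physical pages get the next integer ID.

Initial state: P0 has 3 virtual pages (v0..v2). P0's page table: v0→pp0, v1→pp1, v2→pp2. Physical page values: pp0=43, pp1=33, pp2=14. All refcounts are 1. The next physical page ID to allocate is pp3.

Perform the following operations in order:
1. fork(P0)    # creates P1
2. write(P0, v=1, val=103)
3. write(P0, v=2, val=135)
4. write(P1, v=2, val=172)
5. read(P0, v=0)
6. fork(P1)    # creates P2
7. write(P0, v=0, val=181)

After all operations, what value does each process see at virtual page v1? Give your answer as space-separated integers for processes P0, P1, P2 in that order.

Answer: 103 33 33

Derivation:
Op 1: fork(P0) -> P1. 3 ppages; refcounts: pp0:2 pp1:2 pp2:2
Op 2: write(P0, v1, 103). refcount(pp1)=2>1 -> COPY to pp3. 4 ppages; refcounts: pp0:2 pp1:1 pp2:2 pp3:1
Op 3: write(P0, v2, 135). refcount(pp2)=2>1 -> COPY to pp4. 5 ppages; refcounts: pp0:2 pp1:1 pp2:1 pp3:1 pp4:1
Op 4: write(P1, v2, 172). refcount(pp2)=1 -> write in place. 5 ppages; refcounts: pp0:2 pp1:1 pp2:1 pp3:1 pp4:1
Op 5: read(P0, v0) -> 43. No state change.
Op 6: fork(P1) -> P2. 5 ppages; refcounts: pp0:3 pp1:2 pp2:2 pp3:1 pp4:1
Op 7: write(P0, v0, 181). refcount(pp0)=3>1 -> COPY to pp5. 6 ppages; refcounts: pp0:2 pp1:2 pp2:2 pp3:1 pp4:1 pp5:1
P0: v1 -> pp3 = 103
P1: v1 -> pp1 = 33
P2: v1 -> pp1 = 33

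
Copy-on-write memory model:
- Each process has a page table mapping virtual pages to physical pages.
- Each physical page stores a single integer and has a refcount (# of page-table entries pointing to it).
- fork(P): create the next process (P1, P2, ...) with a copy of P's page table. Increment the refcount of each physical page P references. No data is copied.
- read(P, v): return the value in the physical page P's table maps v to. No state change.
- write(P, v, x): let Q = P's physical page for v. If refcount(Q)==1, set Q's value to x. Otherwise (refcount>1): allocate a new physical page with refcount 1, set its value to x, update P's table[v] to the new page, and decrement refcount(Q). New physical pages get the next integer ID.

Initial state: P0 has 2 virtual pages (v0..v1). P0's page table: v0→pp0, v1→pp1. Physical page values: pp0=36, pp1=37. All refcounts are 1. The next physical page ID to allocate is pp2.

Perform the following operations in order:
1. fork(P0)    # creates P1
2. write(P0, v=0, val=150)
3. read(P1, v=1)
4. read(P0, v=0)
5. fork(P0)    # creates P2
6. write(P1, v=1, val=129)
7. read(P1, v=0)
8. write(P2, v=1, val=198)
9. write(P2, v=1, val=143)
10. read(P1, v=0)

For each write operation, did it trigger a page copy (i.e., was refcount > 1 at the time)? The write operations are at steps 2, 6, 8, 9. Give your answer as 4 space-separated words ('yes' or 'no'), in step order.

Op 1: fork(P0) -> P1. 2 ppages; refcounts: pp0:2 pp1:2
Op 2: write(P0, v0, 150). refcount(pp0)=2>1 -> COPY to pp2. 3 ppages; refcounts: pp0:1 pp1:2 pp2:1
Op 3: read(P1, v1) -> 37. No state change.
Op 4: read(P0, v0) -> 150. No state change.
Op 5: fork(P0) -> P2. 3 ppages; refcounts: pp0:1 pp1:3 pp2:2
Op 6: write(P1, v1, 129). refcount(pp1)=3>1 -> COPY to pp3. 4 ppages; refcounts: pp0:1 pp1:2 pp2:2 pp3:1
Op 7: read(P1, v0) -> 36. No state change.
Op 8: write(P2, v1, 198). refcount(pp1)=2>1 -> COPY to pp4. 5 ppages; refcounts: pp0:1 pp1:1 pp2:2 pp3:1 pp4:1
Op 9: write(P2, v1, 143). refcount(pp4)=1 -> write in place. 5 ppages; refcounts: pp0:1 pp1:1 pp2:2 pp3:1 pp4:1
Op 10: read(P1, v0) -> 36. No state change.

yes yes yes no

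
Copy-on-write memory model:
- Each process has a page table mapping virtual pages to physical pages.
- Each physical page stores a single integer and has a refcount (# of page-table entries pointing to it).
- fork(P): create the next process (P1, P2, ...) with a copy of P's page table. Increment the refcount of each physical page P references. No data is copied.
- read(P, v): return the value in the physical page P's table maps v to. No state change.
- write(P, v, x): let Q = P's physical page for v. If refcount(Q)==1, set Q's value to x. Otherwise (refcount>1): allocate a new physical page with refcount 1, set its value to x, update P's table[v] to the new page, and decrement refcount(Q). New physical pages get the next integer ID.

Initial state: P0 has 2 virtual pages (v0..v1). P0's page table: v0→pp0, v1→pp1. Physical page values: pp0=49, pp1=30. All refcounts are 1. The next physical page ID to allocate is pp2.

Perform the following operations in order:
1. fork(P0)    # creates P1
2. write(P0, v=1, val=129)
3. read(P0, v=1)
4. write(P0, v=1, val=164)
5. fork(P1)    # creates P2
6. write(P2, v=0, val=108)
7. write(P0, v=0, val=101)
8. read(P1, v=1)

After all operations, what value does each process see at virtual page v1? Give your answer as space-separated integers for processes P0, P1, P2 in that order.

Op 1: fork(P0) -> P1. 2 ppages; refcounts: pp0:2 pp1:2
Op 2: write(P0, v1, 129). refcount(pp1)=2>1 -> COPY to pp2. 3 ppages; refcounts: pp0:2 pp1:1 pp2:1
Op 3: read(P0, v1) -> 129. No state change.
Op 4: write(P0, v1, 164). refcount(pp2)=1 -> write in place. 3 ppages; refcounts: pp0:2 pp1:1 pp2:1
Op 5: fork(P1) -> P2. 3 ppages; refcounts: pp0:3 pp1:2 pp2:1
Op 6: write(P2, v0, 108). refcount(pp0)=3>1 -> COPY to pp3. 4 ppages; refcounts: pp0:2 pp1:2 pp2:1 pp3:1
Op 7: write(P0, v0, 101). refcount(pp0)=2>1 -> COPY to pp4. 5 ppages; refcounts: pp0:1 pp1:2 pp2:1 pp3:1 pp4:1
Op 8: read(P1, v1) -> 30. No state change.
P0: v1 -> pp2 = 164
P1: v1 -> pp1 = 30
P2: v1 -> pp1 = 30

Answer: 164 30 30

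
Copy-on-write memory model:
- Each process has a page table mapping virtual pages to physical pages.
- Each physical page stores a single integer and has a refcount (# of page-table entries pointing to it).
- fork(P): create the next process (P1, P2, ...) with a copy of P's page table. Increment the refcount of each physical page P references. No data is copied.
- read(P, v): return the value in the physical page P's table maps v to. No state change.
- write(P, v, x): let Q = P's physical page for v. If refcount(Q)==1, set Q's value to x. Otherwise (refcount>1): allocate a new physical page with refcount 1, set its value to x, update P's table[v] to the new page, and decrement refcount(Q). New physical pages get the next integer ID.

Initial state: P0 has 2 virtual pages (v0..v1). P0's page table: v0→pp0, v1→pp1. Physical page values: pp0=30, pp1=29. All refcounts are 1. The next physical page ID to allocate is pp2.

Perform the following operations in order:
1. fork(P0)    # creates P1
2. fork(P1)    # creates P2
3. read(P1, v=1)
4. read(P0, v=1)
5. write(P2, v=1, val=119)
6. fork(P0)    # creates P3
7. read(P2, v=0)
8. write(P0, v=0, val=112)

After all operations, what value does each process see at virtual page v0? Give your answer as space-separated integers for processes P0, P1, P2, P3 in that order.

Op 1: fork(P0) -> P1. 2 ppages; refcounts: pp0:2 pp1:2
Op 2: fork(P1) -> P2. 2 ppages; refcounts: pp0:3 pp1:3
Op 3: read(P1, v1) -> 29. No state change.
Op 4: read(P0, v1) -> 29. No state change.
Op 5: write(P2, v1, 119). refcount(pp1)=3>1 -> COPY to pp2. 3 ppages; refcounts: pp0:3 pp1:2 pp2:1
Op 6: fork(P0) -> P3. 3 ppages; refcounts: pp0:4 pp1:3 pp2:1
Op 7: read(P2, v0) -> 30. No state change.
Op 8: write(P0, v0, 112). refcount(pp0)=4>1 -> COPY to pp3. 4 ppages; refcounts: pp0:3 pp1:3 pp2:1 pp3:1
P0: v0 -> pp3 = 112
P1: v0 -> pp0 = 30
P2: v0 -> pp0 = 30
P3: v0 -> pp0 = 30

Answer: 112 30 30 30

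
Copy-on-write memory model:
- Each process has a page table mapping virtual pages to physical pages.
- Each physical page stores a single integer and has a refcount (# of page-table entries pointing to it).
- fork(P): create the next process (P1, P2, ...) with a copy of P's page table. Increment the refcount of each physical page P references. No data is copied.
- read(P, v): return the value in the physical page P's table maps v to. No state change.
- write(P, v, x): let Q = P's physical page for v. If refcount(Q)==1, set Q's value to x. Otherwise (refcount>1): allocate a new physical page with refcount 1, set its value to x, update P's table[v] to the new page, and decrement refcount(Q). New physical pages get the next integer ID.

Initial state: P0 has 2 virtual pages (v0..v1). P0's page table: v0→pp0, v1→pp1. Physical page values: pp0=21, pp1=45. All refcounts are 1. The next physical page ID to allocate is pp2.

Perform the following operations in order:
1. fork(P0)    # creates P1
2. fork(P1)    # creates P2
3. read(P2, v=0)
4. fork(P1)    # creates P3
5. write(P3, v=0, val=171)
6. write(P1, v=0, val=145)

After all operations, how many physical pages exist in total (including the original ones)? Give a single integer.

Op 1: fork(P0) -> P1. 2 ppages; refcounts: pp0:2 pp1:2
Op 2: fork(P1) -> P2. 2 ppages; refcounts: pp0:3 pp1:3
Op 3: read(P2, v0) -> 21. No state change.
Op 4: fork(P1) -> P3. 2 ppages; refcounts: pp0:4 pp1:4
Op 5: write(P3, v0, 171). refcount(pp0)=4>1 -> COPY to pp2. 3 ppages; refcounts: pp0:3 pp1:4 pp2:1
Op 6: write(P1, v0, 145). refcount(pp0)=3>1 -> COPY to pp3. 4 ppages; refcounts: pp0:2 pp1:4 pp2:1 pp3:1

Answer: 4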